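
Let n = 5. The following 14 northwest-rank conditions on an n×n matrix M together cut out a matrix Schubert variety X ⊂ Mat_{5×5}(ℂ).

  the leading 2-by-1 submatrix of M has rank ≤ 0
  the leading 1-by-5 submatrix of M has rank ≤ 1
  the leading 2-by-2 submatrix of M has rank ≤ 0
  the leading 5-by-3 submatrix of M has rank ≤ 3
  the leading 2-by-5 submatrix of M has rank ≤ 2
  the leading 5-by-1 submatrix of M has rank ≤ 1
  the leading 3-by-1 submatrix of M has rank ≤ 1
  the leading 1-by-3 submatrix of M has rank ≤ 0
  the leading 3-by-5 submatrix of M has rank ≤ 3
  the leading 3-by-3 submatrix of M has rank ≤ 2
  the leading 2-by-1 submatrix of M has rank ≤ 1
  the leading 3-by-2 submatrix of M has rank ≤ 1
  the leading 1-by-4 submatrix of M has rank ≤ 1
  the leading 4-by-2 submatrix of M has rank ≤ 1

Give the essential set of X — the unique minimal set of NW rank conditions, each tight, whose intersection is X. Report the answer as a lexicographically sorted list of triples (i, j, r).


Computing R[i][j] = min implied NW-rank bound (n=5, 14 conditions):

  R[1]: 0 0 0 1 1
  R[2]: 0 0 1 2 2
  R[3]: 1 1 2 3 3
  R[4]: 1 1 2 3 4
  R[5]: 1 2 3 4 5

hence w(1..5) = (4, 3, 1, 5, 2).

3 SE-corners of the 6-cell Rothe diagram give Ess(w):

[(1, 3, 0), (2, 2, 0), (4, 2, 1)]


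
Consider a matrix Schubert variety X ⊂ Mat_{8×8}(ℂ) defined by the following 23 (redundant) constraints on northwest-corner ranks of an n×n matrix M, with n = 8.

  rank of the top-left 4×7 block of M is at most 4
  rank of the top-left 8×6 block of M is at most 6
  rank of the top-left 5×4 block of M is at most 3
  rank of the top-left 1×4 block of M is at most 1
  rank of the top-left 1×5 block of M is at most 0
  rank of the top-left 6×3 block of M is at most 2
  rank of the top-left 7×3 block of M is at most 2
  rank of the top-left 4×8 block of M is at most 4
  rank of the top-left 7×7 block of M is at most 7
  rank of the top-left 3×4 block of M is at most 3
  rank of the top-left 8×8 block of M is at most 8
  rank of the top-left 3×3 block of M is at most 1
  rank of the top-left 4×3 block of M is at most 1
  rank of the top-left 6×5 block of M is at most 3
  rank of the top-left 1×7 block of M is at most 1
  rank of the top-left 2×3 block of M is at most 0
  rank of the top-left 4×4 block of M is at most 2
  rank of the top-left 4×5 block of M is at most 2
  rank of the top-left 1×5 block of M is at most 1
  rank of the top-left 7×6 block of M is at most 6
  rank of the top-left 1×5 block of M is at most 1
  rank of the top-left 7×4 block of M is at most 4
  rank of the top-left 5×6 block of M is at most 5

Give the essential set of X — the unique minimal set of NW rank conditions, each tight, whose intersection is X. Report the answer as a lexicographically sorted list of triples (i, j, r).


Computing R[i][j] = min implied NW-rank bound (n=8, 23 conditions):

  R[1]: 0, 0, 0, 0, 0, 1, 1, 1
  R[2]: 0, 0, 0, 1, 1, 2, 2, 2
  R[3]: 1, 1, 1, 2, 2, 3, 3, 3
  R[4]: 1, 1, 1, 2, 2, 3, 4, 4
  R[5]: 1, 2, 2, 3, 3, 4, 5, 5
  R[6]: 1, 2, 2, 3, 3, 4, 5, 6
  R[7]: 1, 2, 2, 3, 4, 5, 6, 7
  R[8]: 1, 2, 3, 4, 5, 6, 7, 8

hence w(1..8) = (6, 4, 1, 7, 2, 8, 5, 3).

D(w) has 14 cells with 6 SE-corners; essential set:

[(1, 5, 0), (2, 3, 0), (4, 3, 1), (4, 5, 2), (6, 5, 3), (7, 3, 2)]


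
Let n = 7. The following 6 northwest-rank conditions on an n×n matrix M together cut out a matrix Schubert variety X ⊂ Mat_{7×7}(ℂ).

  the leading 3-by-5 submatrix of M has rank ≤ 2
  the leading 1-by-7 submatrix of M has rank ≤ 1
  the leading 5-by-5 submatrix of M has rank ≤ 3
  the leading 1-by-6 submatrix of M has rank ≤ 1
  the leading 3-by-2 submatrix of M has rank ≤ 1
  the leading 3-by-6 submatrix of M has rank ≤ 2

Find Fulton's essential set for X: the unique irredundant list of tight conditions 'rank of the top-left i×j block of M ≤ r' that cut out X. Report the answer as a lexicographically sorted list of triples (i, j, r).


Propagating the 6 rank bounds to every northwest block:

  row 1: 1  1  1  1  1  1  1
  row 2: 1  1  2  2  2  2  2
  row 3: 1  1  2  2  2  2  3
  row 4: 1  2  3  3  3  3  4
  row 5: 1  2  3  3  3  4  5
  row 6: 1  2  3  4  4  5  6
  row 7: 1  2  3  4  5  6  7

hence w(1..7) = (1, 3, 7, 2, 6, 4, 5).

ℓ(w)=7; the 3 essential cells (i,j,r):

[(3, 2, 1), (3, 6, 2), (5, 5, 3)]


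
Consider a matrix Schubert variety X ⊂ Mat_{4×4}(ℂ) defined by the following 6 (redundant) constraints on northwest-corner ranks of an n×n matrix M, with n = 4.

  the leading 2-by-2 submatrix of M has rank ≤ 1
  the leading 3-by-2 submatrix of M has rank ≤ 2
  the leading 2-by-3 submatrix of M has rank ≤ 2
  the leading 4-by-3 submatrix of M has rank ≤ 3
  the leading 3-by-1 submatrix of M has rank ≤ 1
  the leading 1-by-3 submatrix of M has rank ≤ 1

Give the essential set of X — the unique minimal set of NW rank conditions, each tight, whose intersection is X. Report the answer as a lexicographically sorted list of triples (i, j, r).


Reconstructing r_w from the 6 given conditions:

  row 1: 1  1  1  1
  row 2: 1  1  2  2
  row 3: 1  2  3  3
  row 4: 1  2  3  4

hence w(1..4) = (1, 3, 2, 4).

1 SE-corner of the 1-cell Rothe diagram gives Ess(w):

[(2, 2, 1)]


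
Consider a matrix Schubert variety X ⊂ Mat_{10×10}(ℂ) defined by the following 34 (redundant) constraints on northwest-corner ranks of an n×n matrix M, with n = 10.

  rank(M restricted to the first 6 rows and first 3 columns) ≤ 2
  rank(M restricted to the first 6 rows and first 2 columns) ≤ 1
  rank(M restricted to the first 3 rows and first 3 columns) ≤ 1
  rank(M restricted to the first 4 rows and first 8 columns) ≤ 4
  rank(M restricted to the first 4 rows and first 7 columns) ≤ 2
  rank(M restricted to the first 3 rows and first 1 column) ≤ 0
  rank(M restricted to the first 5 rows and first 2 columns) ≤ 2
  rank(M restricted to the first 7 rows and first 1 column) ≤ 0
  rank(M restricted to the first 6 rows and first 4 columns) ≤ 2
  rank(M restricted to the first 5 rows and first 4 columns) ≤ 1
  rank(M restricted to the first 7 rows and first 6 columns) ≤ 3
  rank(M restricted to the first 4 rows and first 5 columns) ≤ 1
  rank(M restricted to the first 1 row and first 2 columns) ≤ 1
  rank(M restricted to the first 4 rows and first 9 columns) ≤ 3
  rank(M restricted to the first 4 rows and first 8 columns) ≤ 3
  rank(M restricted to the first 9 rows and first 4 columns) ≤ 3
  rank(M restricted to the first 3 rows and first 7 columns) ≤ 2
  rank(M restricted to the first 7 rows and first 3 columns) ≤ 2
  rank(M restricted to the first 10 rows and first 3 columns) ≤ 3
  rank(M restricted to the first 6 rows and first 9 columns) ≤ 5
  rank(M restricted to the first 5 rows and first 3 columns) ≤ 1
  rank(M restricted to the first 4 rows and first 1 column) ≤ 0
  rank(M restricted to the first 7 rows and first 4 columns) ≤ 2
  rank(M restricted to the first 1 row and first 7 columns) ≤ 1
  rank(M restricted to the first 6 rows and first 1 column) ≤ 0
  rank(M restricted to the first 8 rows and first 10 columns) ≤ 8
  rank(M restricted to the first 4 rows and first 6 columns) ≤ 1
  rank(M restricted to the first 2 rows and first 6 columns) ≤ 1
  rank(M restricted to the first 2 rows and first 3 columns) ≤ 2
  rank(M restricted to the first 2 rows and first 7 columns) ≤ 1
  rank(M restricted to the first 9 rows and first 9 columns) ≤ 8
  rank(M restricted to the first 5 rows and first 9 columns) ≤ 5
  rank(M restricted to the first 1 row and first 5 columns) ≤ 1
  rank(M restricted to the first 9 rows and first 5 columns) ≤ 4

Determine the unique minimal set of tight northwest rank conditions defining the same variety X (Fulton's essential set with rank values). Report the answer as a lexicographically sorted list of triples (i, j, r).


Rank table r_w(10×10) implied by the 34 constraints:

  row 1: 0  1  1  1  1  1  1  1  1  1
  row 2: 0  1  1  1  1  1  1  2  2  2
  row 3: 0  1  1  1  1  1  2  3  3  3
  row 4: 0  1  1  1  1  1  2  3  3  4
  row 5: 0  1  1  1  2  2  3  4  4  5
  row 6: 0  1  2  2  3  3  4  5  5  6
  row 7: 0  1  2  2  3  3  4  5  6  7
  row 8: 1  2  3  3  4  4  5  6  7  8
  row 9: 1  2  3  3  4  5  6  7  8  9
  row 10: 1  2  3  4  5  6  7  8  9  10

so w = (2, 8, 7, 10, 5, 3, 9, 1, 6, 4).

|D(w)|=26, |Ess(w)|=8:

[(2, 7, 1), (4, 6, 1), (4, 9, 3), (5, 4, 1), (7, 1, 0), (7, 4, 2), (7, 6, 3), (9, 4, 3)]


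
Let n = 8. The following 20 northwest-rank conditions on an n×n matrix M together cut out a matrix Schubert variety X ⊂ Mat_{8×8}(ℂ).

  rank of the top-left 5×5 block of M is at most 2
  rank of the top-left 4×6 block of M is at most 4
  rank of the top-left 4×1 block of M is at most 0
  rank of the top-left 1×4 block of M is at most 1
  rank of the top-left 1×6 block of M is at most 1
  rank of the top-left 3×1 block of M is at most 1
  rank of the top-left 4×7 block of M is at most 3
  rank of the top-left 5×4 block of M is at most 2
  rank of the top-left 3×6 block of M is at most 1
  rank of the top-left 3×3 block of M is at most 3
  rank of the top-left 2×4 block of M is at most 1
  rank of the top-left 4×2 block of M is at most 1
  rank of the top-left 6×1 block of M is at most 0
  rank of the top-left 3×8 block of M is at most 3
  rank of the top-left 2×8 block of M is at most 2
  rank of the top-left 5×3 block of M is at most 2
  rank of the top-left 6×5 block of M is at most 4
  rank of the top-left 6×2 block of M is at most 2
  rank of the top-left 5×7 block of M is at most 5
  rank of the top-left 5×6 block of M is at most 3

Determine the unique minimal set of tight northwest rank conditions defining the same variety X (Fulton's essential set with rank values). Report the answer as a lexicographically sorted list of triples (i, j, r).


Computing R[i][j] = min implied NW-rank bound (n=8, 20 conditions):

  row 1: 0, 1, 1, 1, 1, 1, 1, 1
  row 2: 0, 1, 1, 1, 1, 1, 2, 2
  row 3: 0, 1, 1, 1, 1, 1, 2, 3
  row 4: 0, 1, 2, 2, 2, 2, 3, 4
  row 5: 0, 1, 2, 2, 2, 3, 4, 5
  row 6: 0, 1, 2, 3, 3, 4, 5, 6
  row 7: 1, 2, 3, 4, 4, 5, 6, 7
  row 8: 1, 2, 3, 4, 5, 6, 7, 8

reading off 1-entries of Δ²R: w = (2, 7, 8, 3, 6, 4, 1, 5).

Rothe diagram D(w) (16 cells), 3 SE-corners (essential conditions):

[(3, 6, 1), (5, 5, 2), (6, 1, 0)]


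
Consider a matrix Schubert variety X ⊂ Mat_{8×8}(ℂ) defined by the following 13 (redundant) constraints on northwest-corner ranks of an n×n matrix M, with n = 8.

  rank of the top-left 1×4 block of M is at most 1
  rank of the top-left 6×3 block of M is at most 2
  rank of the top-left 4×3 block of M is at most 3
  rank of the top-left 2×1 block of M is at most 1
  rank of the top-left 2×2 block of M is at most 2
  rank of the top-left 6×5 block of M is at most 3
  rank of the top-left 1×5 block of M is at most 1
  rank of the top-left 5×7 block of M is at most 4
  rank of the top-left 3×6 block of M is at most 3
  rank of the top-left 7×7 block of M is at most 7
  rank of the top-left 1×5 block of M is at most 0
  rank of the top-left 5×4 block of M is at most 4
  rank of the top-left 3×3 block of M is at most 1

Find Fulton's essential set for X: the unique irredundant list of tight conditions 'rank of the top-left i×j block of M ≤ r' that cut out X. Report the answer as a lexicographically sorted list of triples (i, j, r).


Rank table r_w(8×8) implied by the 13 constraints:

  0 | 0 | 0 | 0 | 0 | 1 | 1 | 1
  1 | 1 | 1 | 1 | 1 | 2 | 2 | 2
  1 | 1 | 1 | 2 | 2 | 3 | 3 | 3
  1 | 2 | 2 | 3 | 3 | 4 | 4 | 4
  1 | 2 | 2 | 3 | 3 | 4 | 4 | 5
  1 | 2 | 2 | 3 | 3 | 4 | 5 | 6
  1 | 2 | 3 | 4 | 4 | 5 | 6 | 7
  1 | 2 | 3 | 4 | 5 | 6 | 7 | 8

giving w = (6, 1, 4, 2, 8, 7, 3, 5) via Δ²R.

D(w) has 12 cells with 5 SE-corners; essential set:

[(1, 5, 0), (3, 3, 1), (5, 7, 4), (6, 3, 2), (6, 5, 3)]


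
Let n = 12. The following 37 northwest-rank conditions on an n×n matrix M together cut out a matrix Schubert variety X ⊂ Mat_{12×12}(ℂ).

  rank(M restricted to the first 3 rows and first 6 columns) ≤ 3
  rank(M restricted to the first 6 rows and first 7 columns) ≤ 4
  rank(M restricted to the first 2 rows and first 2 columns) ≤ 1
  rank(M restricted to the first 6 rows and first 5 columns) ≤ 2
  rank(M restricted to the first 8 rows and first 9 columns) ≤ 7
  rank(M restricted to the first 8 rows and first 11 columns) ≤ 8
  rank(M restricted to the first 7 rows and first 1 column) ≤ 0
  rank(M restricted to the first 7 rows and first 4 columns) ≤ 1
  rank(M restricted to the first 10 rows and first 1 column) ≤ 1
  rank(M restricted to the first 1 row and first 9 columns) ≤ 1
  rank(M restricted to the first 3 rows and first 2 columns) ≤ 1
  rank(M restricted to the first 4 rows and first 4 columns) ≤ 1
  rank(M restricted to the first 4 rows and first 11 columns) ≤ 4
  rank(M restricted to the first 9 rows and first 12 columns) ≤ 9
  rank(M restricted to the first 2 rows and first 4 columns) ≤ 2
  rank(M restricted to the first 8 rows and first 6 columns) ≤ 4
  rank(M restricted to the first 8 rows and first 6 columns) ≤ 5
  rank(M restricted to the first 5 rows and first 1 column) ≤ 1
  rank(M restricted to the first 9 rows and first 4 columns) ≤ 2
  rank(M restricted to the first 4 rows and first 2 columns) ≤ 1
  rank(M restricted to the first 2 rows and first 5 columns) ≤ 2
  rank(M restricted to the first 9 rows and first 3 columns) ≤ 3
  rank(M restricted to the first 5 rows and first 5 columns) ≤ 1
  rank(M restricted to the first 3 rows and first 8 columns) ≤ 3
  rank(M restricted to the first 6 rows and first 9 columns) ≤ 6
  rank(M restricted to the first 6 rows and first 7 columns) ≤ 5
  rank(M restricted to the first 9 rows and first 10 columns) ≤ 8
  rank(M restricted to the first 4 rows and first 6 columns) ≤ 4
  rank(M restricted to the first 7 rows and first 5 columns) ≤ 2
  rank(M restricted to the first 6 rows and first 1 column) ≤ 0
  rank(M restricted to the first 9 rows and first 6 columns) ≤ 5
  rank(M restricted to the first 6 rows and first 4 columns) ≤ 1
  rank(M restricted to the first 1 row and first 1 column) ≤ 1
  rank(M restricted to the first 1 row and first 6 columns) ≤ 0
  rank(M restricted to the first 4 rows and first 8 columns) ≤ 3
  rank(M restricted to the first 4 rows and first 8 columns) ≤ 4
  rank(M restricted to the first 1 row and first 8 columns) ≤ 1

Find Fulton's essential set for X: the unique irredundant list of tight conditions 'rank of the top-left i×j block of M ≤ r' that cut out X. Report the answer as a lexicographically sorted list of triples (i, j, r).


Rank table r_w(12×12) implied by the 37 constraints:

  row 1: 0, 0, 0, 0, 0, 0, 1, 1, 1, 1, 1, 1
  row 2: 0, 1, 1, 1, 1, 1, 2, 2, 2, 2, 2, 2
  row 3: 0, 1, 1, 1, 1, 2, 3, 3, 3, 3, 3, 3
  row 4: 0, 1, 1, 1, 1, 2, 3, 3, 4, 4, 4, 4
  row 5: 0, 1, 1, 1, 1, 2, 3, 4, 5, 5, 5, 5
  row 6: 0, 1, 1, 1, 2, 3, 4, 5, 6, 6, 6, 6
  row 7: 0, 1, 1, 1, 2, 3, 4, 5, 6, 7, 7, 7
  row 8: 1, 2, 2, 2, 3, 4, 5, 6, 7, 8, 8, 8
  row 9: 1, 2, 2, 2, 3, 4, 5, 6, 7, 8, 9, 9
  row 10: 1, 2, 3, 3, 4, 5, 6, 7, 8, 9, 10, 10
  row 11: 1, 2, 3, 4, 5, 6, 7, 8, 9, 10, 11, 11
  row 12: 1, 2, 3, 4, 5, 6, 7, 8, 9, 10, 11, 12

hence w(1..12) = (7, 2, 6, 9, 8, 5, 10, 1, 11, 3, 4, 12).

D(w) has 28 cells with 6 SE-corners; essential set:

[(1, 6, 0), (4, 8, 3), (5, 5, 1), (7, 1, 0), (7, 4, 1), (9, 4, 2)]


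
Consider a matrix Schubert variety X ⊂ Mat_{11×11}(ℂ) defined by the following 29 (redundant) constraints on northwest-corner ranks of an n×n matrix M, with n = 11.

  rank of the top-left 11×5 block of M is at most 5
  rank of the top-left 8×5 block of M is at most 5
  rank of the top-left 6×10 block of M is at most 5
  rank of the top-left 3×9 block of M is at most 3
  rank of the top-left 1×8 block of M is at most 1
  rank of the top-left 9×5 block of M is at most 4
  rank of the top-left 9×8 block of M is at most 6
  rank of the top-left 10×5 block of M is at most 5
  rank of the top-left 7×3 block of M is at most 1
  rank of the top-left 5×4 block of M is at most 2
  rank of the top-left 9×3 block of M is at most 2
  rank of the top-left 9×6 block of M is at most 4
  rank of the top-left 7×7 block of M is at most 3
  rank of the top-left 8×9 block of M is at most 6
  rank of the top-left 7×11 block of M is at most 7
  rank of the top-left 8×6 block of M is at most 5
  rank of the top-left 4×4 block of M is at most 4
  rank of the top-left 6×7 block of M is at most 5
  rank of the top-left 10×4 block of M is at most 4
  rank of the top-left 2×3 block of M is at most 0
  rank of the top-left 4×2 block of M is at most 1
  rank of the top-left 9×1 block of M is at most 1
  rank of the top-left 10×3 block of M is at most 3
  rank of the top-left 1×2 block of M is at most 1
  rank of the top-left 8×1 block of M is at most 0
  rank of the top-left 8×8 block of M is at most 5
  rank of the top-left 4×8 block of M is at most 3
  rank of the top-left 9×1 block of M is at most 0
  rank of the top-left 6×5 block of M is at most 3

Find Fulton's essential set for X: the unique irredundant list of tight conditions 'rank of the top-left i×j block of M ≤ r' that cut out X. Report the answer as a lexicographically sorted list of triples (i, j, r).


Computing R[i][j] = min implied NW-rank bound (n=11, 29 conditions):

  R[1]: 0  0  0  1  1  1  1  1  1  1  1
  R[2]: 0  0  0  1  2  2  2  2  2  2  2
  R[3]: 0  1  1  2  3  3  3  3  3  3  3
  R[4]: 0  1  1  2  3  3  3  3  4  4  4
  R[5]: 0  1  1  2  3  3  3  4  5  5  5
  R[6]: 0  1  1  2  3  3  3  4  5  5  6
  R[7]: 0  1  1  2  3  3  3  4  5  6  7
  R[8]: 0  1  2  3  4  4  4  5  6  7  8
  R[9]: 0  1  2  3  4  4  5  6  7  8  9
  R[10]: 1  2  3  4  5  5  6  7  8  9  10
  R[11]: 1  2  3  4  5  6  7  8  9  10  11

hence w(1..11) = (4, 5, 2, 9, 8, 11, 10, 3, 7, 1, 6).

Fulton essential set (7 of the 28 Rothe cells):

[(2, 3, 0), (4, 8, 3), (6, 10, 5), (7, 3, 1), (7, 7, 3), (9, 1, 0), (9, 6, 4)]


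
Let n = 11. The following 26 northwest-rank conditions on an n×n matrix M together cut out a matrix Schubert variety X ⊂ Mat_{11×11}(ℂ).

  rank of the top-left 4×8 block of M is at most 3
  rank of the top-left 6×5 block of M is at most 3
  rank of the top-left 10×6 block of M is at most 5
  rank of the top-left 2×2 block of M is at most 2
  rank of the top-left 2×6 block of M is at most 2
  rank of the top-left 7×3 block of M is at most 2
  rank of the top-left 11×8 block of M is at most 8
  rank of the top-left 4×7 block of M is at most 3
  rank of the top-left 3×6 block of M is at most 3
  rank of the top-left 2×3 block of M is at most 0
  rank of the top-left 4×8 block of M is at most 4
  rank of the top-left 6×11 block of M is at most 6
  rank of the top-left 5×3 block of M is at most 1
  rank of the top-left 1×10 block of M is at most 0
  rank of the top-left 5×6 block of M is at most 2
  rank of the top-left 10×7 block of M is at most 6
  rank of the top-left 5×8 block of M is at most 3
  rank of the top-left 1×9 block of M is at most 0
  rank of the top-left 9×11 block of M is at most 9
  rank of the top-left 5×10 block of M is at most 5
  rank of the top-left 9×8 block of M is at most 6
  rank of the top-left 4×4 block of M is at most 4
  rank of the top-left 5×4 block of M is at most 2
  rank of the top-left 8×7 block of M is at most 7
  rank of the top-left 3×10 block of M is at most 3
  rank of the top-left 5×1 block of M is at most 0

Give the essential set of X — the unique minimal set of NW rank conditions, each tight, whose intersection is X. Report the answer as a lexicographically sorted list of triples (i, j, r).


Computing R[i][j] = min implied NW-rank bound (n=11, 26 conditions):

  row 1: 0, 0, 0, 0, 0, 0, 0, 0, 0, 0, 1
  row 2: 0, 0, 0, 1, 1, 1, 1, 1, 1, 1, 2
  row 3: 0, 1, 1, 2, 2, 2, 2, 2, 2, 2, 3
  row 4: 0, 1, 1, 2, 2, 2, 3, 3, 3, 3, 4
  row 5: 0, 1, 1, 2, 2, 2, 3, 3, 4, 4, 5
  row 6: 1, 2, 2, 3, 3, 3, 4, 4, 5, 5, 6
  row 7: 1, 2, 2, 3, 4, 4, 5, 5, 6, 6, 7
  row 8: 1, 2, 3, 4, 5, 5, 6, 6, 7, 7, 8
  row 9: 1, 2, 3, 4, 5, 5, 6, 6, 7, 8, 9
  row 10: 1, 2, 3, 4, 5, 5, 6, 7, 8, 9, 10
  row 11: 1, 2, 3, 4, 5, 6, 7, 8, 9, 10, 11

reading off 1-entries of Δ²R: w = (11, 4, 2, 7, 9, 1, 5, 3, 10, 8, 6).

D(w) has 27 cells with 9 SE-corners; essential set:

[(1, 10, 0), (2, 3, 0), (5, 1, 0), (5, 3, 1), (5, 6, 2), (5, 8, 3), (7, 3, 2), (9, 8, 6), (10, 6, 5)]


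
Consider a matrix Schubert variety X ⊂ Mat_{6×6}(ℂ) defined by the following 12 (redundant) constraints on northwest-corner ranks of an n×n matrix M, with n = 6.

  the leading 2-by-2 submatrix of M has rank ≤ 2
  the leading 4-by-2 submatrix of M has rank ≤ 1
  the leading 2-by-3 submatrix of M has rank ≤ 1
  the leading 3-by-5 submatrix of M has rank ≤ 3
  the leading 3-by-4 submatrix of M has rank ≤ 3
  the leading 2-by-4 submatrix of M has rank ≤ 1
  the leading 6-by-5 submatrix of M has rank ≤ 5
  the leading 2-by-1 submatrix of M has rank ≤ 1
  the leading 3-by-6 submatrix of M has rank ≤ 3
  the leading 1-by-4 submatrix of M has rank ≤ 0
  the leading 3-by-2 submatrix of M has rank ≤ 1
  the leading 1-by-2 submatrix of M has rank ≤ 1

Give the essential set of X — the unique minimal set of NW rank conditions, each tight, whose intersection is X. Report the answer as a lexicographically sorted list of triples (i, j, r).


Computing R[i][j] = min implied NW-rank bound (n=6, 12 conditions):

  0, 0, 0, 0, 1, 1
  1, 1, 1, 1, 2, 2
  1, 1, 2, 2, 3, 3
  1, 1, 2, 3, 4, 4
  1, 2, 3, 4, 5, 5
  1, 2, 3, 4, 5, 6

so w = (5, 1, 3, 4, 2, 6).

2 SE-corners of the 6-cell Rothe diagram give Ess(w):

[(1, 4, 0), (4, 2, 1)]


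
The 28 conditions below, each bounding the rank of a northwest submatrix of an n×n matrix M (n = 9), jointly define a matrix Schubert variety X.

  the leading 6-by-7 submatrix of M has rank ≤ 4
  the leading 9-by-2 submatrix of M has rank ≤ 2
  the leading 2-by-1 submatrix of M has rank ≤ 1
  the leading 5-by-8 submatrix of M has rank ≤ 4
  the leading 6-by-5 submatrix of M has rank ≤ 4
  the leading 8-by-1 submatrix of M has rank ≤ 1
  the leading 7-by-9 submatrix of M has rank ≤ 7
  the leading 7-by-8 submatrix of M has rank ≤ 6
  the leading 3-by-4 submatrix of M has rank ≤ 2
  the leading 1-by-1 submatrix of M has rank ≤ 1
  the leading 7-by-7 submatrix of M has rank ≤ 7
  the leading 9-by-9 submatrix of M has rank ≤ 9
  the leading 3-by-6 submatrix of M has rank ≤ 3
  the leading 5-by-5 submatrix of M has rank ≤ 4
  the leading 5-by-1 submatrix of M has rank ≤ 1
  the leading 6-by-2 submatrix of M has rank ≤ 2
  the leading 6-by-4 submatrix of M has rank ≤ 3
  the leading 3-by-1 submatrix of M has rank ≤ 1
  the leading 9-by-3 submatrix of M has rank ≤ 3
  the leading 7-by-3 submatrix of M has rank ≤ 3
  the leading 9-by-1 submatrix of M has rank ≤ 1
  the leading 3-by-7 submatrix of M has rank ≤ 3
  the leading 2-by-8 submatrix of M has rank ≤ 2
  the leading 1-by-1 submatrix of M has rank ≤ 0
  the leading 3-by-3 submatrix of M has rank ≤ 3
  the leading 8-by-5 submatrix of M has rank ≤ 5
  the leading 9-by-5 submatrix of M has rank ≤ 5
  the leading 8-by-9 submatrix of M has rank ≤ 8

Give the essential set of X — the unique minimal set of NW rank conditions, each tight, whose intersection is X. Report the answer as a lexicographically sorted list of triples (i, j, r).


The tightest implied rank at each (i,j), from the 28 conditions:

  row 1: 0 | 1 | 1 | 1 | 1 | 1 | 1 | 1 | 1
  row 2: 1 | 2 | 2 | 2 | 2 | 2 | 2 | 2 | 2
  row 3: 1 | 2 | 2 | 2 | 3 | 3 | 3 | 3 | 3
  row 4: 1 | 2 | 3 | 3 | 4 | 4 | 4 | 4 | 4
  row 5: 1 | 2 | 3 | 3 | 4 | 4 | 4 | 4 | 5
  row 6: 1 | 2 | 3 | 3 | 4 | 4 | 4 | 5 | 6
  row 7: 1 | 2 | 3 | 4 | 5 | 5 | 5 | 6 | 7
  row 8: 1 | 2 | 3 | 4 | 5 | 6 | 6 | 7 | 8
  row 9: 1 | 2 | 3 | 4 | 5 | 6 | 7 | 8 | 9

hence w(1..9) = (2, 1, 5, 3, 9, 8, 4, 6, 7).

Rothe diagram D(w) (10 cells), 5 SE-corners (essential conditions):

[(1, 1, 0), (3, 4, 2), (5, 8, 4), (6, 4, 3), (6, 7, 4)]


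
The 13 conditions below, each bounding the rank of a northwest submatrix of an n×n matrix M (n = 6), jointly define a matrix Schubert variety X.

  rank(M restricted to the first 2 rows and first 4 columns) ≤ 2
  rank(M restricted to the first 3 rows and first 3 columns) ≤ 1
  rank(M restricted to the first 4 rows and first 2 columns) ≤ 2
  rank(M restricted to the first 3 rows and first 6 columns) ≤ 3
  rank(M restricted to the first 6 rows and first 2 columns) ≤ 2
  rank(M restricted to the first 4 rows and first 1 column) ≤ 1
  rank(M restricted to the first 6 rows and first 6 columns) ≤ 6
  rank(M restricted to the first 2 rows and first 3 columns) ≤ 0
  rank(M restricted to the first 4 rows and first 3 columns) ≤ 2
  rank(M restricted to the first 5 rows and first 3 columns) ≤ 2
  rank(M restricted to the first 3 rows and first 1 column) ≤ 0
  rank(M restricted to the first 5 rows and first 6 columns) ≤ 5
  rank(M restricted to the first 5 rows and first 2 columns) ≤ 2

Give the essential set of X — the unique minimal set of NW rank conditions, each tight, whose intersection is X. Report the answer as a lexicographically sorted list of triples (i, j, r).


Recovering R(i,j) via the rank-extension bound from the 13 conditions:

  0  0  0  1  1  1
  0  0  0  1  2  2
  0  1  1  2  3  3
  1  2  2  3  4  4
  1  2  2  3  4  5
  1  2  3  4  5  6

giving w = (4, 5, 2, 1, 6, 3) via Δ²R.

D(w) has 8 cells with 3 SE-corners; essential set:

[(2, 3, 0), (3, 1, 0), (5, 3, 2)]


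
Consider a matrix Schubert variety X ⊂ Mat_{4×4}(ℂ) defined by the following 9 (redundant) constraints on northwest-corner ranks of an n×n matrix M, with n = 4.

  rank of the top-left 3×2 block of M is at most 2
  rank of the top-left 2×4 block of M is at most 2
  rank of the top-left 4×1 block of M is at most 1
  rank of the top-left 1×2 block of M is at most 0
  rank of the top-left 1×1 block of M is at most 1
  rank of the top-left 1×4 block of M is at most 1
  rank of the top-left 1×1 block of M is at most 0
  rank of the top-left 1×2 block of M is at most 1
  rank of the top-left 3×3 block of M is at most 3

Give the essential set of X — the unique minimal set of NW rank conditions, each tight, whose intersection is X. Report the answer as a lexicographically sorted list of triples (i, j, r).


The tightest implied rank at each (i,j), from the 9 conditions:

  0 | 0 | 1 | 1
  1 | 1 | 2 | 2
  1 | 2 | 3 | 3
  1 | 2 | 3 | 4

so w = (3, 1, 2, 4).

Rothe diagram D(w) (2 cells), 1 SE-corner (essential condition):

[(1, 2, 0)]


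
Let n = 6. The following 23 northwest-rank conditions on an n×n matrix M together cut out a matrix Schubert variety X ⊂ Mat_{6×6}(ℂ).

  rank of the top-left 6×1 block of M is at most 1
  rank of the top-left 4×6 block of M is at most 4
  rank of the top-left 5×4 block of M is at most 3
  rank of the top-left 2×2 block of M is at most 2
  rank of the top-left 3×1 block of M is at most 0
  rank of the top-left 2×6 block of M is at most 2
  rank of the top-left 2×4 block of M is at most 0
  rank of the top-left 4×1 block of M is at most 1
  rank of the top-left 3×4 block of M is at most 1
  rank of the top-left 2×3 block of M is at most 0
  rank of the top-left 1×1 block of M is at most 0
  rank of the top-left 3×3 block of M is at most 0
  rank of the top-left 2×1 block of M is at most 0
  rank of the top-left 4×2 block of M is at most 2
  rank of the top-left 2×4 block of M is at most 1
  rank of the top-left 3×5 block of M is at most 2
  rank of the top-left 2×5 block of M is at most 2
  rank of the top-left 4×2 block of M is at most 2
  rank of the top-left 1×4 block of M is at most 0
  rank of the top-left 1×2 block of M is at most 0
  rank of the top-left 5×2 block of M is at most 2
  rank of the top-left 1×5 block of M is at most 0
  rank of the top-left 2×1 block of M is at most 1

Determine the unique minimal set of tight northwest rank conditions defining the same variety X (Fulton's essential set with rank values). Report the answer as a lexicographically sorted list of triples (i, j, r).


The tightest implied rank at each (i,j), from the 23 conditions:

  R[1]: 0 | 0 | 0 | 0 | 0 | 1
  R[2]: 0 | 0 | 0 | 0 | 1 | 2
  R[3]: 0 | 0 | 0 | 1 | 2 | 3
  R[4]: 1 | 1 | 1 | 2 | 3 | 4
  R[5]: 1 | 2 | 2 | 3 | 4 | 5
  R[6]: 1 | 2 | 3 | 4 | 5 | 6

reading off 1-entries of Δ²R: w = (6, 5, 4, 1, 2, 3).

ℓ(w)=12; the 3 essential cells (i,j,r):

[(1, 5, 0), (2, 4, 0), (3, 3, 0)]


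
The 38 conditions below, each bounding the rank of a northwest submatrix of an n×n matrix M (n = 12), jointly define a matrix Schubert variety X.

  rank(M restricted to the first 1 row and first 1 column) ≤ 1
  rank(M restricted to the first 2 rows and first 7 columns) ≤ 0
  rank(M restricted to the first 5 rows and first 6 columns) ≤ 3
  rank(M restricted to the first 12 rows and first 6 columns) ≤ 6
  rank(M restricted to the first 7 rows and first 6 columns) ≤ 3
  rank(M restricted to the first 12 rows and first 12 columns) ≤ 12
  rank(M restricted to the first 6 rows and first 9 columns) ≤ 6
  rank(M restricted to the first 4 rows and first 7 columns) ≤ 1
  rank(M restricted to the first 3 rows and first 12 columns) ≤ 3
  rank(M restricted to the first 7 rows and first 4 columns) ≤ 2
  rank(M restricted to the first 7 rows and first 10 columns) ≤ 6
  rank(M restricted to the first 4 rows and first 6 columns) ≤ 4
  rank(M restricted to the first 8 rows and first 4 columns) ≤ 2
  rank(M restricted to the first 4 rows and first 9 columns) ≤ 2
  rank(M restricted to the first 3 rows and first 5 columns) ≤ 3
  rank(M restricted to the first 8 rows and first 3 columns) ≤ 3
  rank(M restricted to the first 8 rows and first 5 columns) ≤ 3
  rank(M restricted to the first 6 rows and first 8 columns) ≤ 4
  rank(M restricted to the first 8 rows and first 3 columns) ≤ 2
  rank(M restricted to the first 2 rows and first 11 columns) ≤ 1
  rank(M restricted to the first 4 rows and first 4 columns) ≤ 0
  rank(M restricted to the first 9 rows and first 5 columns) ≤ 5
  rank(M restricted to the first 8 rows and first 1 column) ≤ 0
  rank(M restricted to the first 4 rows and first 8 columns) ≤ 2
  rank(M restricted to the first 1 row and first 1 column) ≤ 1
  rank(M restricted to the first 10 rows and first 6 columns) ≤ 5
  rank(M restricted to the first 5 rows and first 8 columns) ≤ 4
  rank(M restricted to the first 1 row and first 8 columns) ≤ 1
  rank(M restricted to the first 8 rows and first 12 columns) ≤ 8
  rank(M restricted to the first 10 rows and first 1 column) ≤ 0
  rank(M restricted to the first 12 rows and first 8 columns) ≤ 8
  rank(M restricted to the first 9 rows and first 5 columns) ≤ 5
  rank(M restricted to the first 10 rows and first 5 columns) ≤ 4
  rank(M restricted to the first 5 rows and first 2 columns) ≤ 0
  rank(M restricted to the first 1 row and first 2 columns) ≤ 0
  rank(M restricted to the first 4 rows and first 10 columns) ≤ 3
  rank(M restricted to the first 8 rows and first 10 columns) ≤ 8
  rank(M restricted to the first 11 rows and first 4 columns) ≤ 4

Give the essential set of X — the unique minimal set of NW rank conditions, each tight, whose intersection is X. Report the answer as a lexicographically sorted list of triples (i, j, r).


Computing R[i][j] = min implied NW-rank bound (n=12, 38 conditions):

  row 1: 0  0  0  0  0  0  0  1  1  1  1  1
  row 2: 0  0  0  0  0  0  0  1  1  1  1  2
  row 3: 0  0  0  0  1  1  1  2  2  2  2  3
  row 4: 0  0  0  0  1  1  1  2  2  3  3  4
  row 5: 0  0  1  1  2  2  2  3  3  4  4  5
  row 6: 0  1  2  2  3  3  3  4  4  5  5  6
  row 7: 0  1  2  2  3  3  4  5  5  6  6  7
  row 8: 0  1  2  2  3  4  5  6  6  7  7  8
  row 9: 0  1  2  3  4  5  6  7  7  8  8  9
  row 10: 0  1  2  3  4  5  6  7  8  9  9  10
  row 11: 1  2  3  4  5  6  7  8  9  10  10  11
  row 12: 1  2  3  4  5  6  7  8  9  10  11  12

giving w = (8, 12, 5, 10, 3, 2, 7, 6, 4, 9, 1, 11) via Δ²R.

|D(w)|=38, |Ess(w)|=9:

[(2, 7, 0), (2, 11, 1), (4, 4, 0), (4, 7, 1), (4, 9, 2), (5, 2, 0), (7, 6, 3), (8, 4, 2), (10, 1, 0)]


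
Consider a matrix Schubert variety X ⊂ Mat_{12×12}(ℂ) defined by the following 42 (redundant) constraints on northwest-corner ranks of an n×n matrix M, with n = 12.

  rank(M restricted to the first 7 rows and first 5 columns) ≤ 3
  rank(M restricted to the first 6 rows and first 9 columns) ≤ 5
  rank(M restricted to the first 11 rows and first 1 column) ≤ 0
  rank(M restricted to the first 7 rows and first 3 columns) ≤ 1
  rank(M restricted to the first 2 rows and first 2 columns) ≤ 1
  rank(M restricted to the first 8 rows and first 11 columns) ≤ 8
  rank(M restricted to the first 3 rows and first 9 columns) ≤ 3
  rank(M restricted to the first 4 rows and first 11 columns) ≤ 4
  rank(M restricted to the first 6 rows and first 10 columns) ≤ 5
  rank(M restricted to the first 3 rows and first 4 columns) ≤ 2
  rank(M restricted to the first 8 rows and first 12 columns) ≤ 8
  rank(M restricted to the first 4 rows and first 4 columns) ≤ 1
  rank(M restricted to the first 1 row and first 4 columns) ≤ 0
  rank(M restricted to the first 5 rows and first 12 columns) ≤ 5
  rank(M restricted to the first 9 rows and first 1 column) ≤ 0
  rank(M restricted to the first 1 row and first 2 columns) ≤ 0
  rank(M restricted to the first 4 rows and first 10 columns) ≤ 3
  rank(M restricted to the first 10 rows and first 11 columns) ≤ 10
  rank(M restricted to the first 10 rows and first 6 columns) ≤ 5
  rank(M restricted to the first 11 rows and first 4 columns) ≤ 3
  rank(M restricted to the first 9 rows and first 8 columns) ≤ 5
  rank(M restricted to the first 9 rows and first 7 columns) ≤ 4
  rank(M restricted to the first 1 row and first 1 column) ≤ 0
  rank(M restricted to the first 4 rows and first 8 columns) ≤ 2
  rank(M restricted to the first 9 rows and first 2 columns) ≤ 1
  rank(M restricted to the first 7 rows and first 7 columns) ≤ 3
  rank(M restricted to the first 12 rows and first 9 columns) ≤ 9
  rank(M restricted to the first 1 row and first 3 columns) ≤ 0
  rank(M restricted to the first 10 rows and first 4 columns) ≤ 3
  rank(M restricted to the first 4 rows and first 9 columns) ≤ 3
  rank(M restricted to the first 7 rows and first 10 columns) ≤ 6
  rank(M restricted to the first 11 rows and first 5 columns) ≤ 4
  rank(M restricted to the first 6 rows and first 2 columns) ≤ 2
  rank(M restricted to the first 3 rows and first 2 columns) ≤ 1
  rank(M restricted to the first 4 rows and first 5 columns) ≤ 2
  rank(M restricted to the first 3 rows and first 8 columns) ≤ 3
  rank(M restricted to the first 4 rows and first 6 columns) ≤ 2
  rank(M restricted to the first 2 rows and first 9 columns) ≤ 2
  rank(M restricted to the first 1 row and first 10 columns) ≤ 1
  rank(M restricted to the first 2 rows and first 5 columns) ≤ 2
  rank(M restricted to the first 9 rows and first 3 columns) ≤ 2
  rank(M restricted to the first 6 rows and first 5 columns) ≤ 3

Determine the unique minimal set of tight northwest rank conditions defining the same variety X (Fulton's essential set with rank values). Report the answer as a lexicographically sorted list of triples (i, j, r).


Reconstructing r_w from the 42 given conditions:

  R[1]: 0 | 0 | 0 | 0 | 1 | 1 | 1 | 1 | 1 | 1 | 1 | 1
  R[2]: 0 | 1 | 1 | 1 | 2 | 2 | 2 | 2 | 2 | 2 | 2 | 2
  R[3]: 0 | 1 | 1 | 1 | 2 | 2 | 2 | 2 | 3 | 3 | 3 | 3
  R[4]: 0 | 1 | 1 | 1 | 2 | 2 | 2 | 2 | 3 | 3 | 4 | 4
  R[5]: 0 | 1 | 1 | 2 | 3 | 3 | 3 | 3 | 4 | 4 | 5 | 5
  R[6]: 0 | 1 | 1 | 2 | 3 | 3 | 3 | 4 | 5 | 5 | 6 | 6
  R[7]: 0 | 1 | 1 | 2 | 3 | 3 | 3 | 4 | 5 | 6 | 7 | 7
  R[8]: 0 | 1 | 2 | 3 | 4 | 4 | 4 | 5 | 6 | 7 | 8 | 8
  R[9]: 0 | 1 | 2 | 3 | 4 | 4 | 4 | 5 | 6 | 7 | 8 | 9
  R[10]: 0 | 1 | 2 | 3 | 4 | 5 | 5 | 6 | 7 | 8 | 9 | 10
  R[11]: 0 | 1 | 2 | 3 | 4 | 5 | 6 | 7 | 8 | 9 | 10 | 11
  R[12]: 1 | 2 | 3 | 4 | 5 | 6 | 7 | 8 | 9 | 10 | 11 | 12

so w = (5, 2, 9, 11, 4, 8, 10, 3, 12, 6, 7, 1).

Rothe diagram D(w) (34 cells), 8 SE-corners (essential conditions):

[(1, 4, 0), (4, 4, 1), (4, 8, 2), (4, 10, 3), (7, 3, 1), (7, 7, 3), (9, 7, 4), (11, 1, 0)]


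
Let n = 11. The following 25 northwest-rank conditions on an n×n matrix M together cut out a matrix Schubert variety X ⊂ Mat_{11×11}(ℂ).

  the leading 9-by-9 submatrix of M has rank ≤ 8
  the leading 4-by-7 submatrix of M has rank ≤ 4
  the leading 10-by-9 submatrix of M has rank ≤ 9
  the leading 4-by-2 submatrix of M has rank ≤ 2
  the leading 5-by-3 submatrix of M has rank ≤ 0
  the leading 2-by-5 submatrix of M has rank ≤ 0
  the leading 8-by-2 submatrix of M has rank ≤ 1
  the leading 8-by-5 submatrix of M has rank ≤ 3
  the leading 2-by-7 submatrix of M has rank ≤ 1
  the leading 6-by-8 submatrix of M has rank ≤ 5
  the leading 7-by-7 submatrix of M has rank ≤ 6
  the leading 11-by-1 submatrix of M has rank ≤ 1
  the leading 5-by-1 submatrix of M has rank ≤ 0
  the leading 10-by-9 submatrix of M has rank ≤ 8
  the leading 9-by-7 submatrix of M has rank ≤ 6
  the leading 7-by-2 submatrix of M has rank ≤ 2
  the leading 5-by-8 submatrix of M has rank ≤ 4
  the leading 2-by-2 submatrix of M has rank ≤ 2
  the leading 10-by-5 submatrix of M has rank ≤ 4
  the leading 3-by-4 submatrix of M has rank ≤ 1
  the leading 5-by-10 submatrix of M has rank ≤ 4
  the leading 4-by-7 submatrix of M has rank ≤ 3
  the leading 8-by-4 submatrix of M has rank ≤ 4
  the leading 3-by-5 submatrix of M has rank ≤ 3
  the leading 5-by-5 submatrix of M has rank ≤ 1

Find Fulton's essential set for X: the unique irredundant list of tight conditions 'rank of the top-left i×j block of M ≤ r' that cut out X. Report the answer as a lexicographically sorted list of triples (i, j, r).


Rank table r_w(11×11) implied by the 25 constraints:

  row 1: 0 | 0 | 0 | 0 | 0 | 1 | 1 | 1 | 1 | 1 | 1
  row 2: 0 | 0 | 0 | 0 | 0 | 1 | 1 | 2 | 2 | 2 | 2
  row 3: 0 | 0 | 0 | 1 | 1 | 2 | 2 | 3 | 3 | 3 | 3
  row 4: 0 | 0 | 0 | 1 | 1 | 2 | 3 | 4 | 4 | 4 | 4
  row 5: 0 | 0 | 0 | 1 | 1 | 2 | 3 | 4 | 4 | 4 | 5
  row 6: 1 | 1 | 1 | 2 | 2 | 3 | 4 | 5 | 5 | 5 | 6
  row 7: 1 | 1 | 2 | 3 | 3 | 4 | 5 | 6 | 6 | 6 | 7
  row 8: 1 | 1 | 2 | 3 | 3 | 4 | 5 | 6 | 7 | 7 | 8
  row 9: 1 | 2 | 3 | 4 | 4 | 5 | 6 | 7 | 8 | 8 | 9
  row 10: 1 | 2 | 3 | 4 | 4 | 5 | 6 | 7 | 8 | 9 | 10
  row 11: 1 | 2 | 3 | 4 | 5 | 6 | 7 | 8 | 9 | 10 | 11

second differences of R give the permutation w = (6, 8, 4, 7, 11, 1, 3, 9, 2, 10, 5).

Fulton essential set (8 of the 28 Rothe cells):

[(2, 5, 0), (2, 7, 1), (5, 3, 0), (5, 5, 1), (5, 10, 4), (8, 2, 1), (8, 5, 3), (10, 5, 4)]


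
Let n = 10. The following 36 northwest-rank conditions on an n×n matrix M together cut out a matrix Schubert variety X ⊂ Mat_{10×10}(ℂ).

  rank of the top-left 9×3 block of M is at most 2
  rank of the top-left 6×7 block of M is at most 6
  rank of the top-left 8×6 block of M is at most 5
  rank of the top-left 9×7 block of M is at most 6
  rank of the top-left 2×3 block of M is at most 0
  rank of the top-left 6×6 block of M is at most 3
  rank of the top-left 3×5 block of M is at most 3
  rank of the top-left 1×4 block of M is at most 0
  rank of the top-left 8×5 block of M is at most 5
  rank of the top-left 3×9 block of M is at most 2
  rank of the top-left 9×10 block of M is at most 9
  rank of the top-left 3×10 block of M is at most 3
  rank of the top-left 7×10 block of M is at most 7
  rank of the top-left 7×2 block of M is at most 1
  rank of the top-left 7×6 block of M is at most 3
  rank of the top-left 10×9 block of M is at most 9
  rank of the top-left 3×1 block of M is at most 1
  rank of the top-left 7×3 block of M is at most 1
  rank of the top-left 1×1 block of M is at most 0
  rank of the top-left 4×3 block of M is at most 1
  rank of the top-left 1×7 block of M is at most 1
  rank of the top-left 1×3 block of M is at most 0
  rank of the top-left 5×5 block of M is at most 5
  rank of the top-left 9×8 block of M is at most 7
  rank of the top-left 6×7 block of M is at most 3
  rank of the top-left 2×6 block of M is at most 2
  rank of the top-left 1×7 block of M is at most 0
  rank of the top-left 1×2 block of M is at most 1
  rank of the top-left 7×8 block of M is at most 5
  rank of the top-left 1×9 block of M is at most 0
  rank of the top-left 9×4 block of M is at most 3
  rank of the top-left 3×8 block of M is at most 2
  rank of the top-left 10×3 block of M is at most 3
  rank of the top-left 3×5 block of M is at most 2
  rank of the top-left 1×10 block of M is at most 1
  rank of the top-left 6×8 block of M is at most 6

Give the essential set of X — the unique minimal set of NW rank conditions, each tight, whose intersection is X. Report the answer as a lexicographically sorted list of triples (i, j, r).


Recovering R(i,j) via the rank-extension bound from the 36 conditions:

  R[1]: 0 | 0 | 0 | 0 | 0 | 0 | 0 | 0 | 0 | 1
  R[2]: 0 | 0 | 0 | 1 | 1 | 1 | 1 | 1 | 1 | 2
  R[3]: 1 | 1 | 1 | 2 | 2 | 2 | 2 | 2 | 2 | 3
  R[4]: 1 | 1 | 1 | 2 | 3 | 3 | 3 | 3 | 3 | 4
  R[5]: 1 | 1 | 1 | 2 | 3 | 3 | 3 | 4 | 4 | 5
  R[6]: 1 | 1 | 1 | 2 | 3 | 3 | 3 | 4 | 5 | 6
  R[7]: 1 | 1 | 1 | 2 | 3 | 3 | 4 | 5 | 6 | 7
  R[8]: 1 | 2 | 2 | 3 | 4 | 4 | 5 | 6 | 7 | 8
  R[9]: 1 | 2 | 2 | 3 | 4 | 5 | 6 | 7 | 8 | 9
  R[10]: 1 | 2 | 3 | 4 | 5 | 6 | 7 | 8 | 9 | 10

the unique w with this rank table is (10, 4, 1, 5, 8, 9, 7, 2, 6, 3).

D(w) has 26 cells with 6 SE-corners; essential set:

[(1, 9, 0), (2, 3, 0), (6, 7, 3), (7, 3, 1), (7, 6, 3), (9, 3, 2)]
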